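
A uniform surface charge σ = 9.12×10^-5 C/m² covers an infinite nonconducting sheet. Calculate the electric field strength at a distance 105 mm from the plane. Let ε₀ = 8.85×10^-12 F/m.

|E| = 5.15×10^6 V/m

By planar symmetry E is perpendicular to the sheet and uniform; use a Gaussian pillbox with flat faces of area A on each side of the sheet.
Only the two end caps contribute flux: Φ = 2EA. With Q_enc = σA, Gauss's law gives E = |σ|/(2ε₀).
E = |σ|/(2ε₀) = (9.12e-5)/(2·8.85×10^-12) = 5.15×10^6 N/C.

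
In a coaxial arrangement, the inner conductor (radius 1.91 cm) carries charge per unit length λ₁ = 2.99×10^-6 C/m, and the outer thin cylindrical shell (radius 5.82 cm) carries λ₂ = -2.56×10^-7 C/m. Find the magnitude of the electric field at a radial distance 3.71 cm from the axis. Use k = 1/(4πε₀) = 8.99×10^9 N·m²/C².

Take a coaxial cylindrical Gaussian surface of radius r = 3.71 cm and length L (between the conductors, 1.91 cm < r < 5.82 cm).
Only the inner wire is enclosed; the outer shell contributes nothing inside itself. λ_enc = λ₁ = 2.99e-6 C/m.
Gauss's law: E·2πrL = λ_enc L/ε₀.
E = 2k|λ_enc|/r = 2(8.99×10^9)(2.99×10^-6)/(0.0371) = 1.45e6 N/C.

|E| ≈ 1.45×10^6 N/C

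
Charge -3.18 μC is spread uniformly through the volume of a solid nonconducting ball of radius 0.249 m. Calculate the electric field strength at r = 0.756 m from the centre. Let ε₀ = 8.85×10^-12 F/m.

Symmetry ⇒ E = E(r) r̂. Gaussian sphere of radius r = 0.756 m (r > R, so the entire charge is enclosed).
Q_enc = -3.18 μC = -3.18e-6 C.
Applying ∮E·dA = Q_enc/ε₀ with Φ = E(4πr²):
E = |Q_enc|/(4πε₀r²) = (3.18×10^-6)/(4π·8.85×10^-12·(0.756)²) = 5.00×10^4 N/C.

|E| ≈ 5.00×10^4 N/C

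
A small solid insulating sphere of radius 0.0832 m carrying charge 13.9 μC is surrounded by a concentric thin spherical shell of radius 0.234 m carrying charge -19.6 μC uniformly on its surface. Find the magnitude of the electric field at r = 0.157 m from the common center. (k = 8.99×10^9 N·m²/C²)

By spherical symmetry E is radial; choose a Gaussian sphere of radius r = 0.157 m (between the bodies, 0.0832 m < r < 0.234 m).
The shell at 0.234 m lies outside the Gaussian surface, so Q_enc = 13.9 μC = 1.39×10^-5 C.
By Gauss's law, ∮E·dA = E·4πr² = Q_enc/ε₀.
E = k|Q_enc|/r² = (8.99×10^9)(1.39e-5)/(0.157)² = 5.07e6 N/C.

|E| = 5.07e6 N/C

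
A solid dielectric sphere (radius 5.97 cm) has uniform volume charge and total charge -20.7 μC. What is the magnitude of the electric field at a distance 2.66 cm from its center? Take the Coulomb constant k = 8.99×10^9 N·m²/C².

E ≈ 2.33×10^7 N/C

Use a concentric Gaussian sphere at r = 2.66 cm (r < R).
Only the charge within r is enclosed: Q_enc = Q·(r/R)³ = (-20.7 μC)·(2.66 cm/5.97 cm)³ = -1.831×10^-6 C.
Gauss's law: E·4πr² = Q_enc/ε₀.
E = k|Q_enc|/r² = (8.99×10^9)(1.831×10^-6)/(0.0266)² = 2.33×10^7 N/C.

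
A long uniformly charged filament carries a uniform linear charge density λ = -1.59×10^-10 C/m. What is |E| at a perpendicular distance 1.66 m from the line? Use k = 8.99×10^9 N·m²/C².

|E| ≈ 1.72 N/C

By cylindrical symmetry E is radial; use a coaxial Gaussian cylinder of radius 1.66 m and length L.
Q_enc = λL, so λ_enc = -1.59e-10 C/m.
Applying ∮E·dA = Q_enc/ε₀ with the end caps contributing no flux:
E = 2k|λ_enc|/r = 2(8.99×10^9)(1.59e-10)/(1.66) = 1.72 N/C.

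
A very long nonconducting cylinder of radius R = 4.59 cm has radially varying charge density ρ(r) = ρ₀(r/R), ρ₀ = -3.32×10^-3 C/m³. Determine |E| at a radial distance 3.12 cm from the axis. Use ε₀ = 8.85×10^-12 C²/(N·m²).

Coaxial Gaussian cylinder, radius r = 3.12 cm, length L (r < R).
λ_enc = ∫₀^r ρ(r')·2πr' dr' = (2πρ₀/R)·r^3/3 = -4.601e-6 C/m.
By Gauss's law (flux through the curved wall only), E·2πrL = λ_enc L/ε₀.
E = |λ_enc|/(2πε₀r) = (4.601×10^-6)/(2π·8.85×10^-12·0.0312) = 2.65e6 N/C.

E ≈ 2.65e6 N/C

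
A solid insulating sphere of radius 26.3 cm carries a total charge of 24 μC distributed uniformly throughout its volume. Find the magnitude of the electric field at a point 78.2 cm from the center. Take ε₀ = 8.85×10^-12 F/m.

Take a concentric spherical Gaussian surface of radius r = 78.2 cm (r > R, so the entire charge is enclosed).
Q_enc = 24 μC = 2.40×10^-5 C.
Since E is radial and uniform over the Gaussian sphere, Φ = E·4πr² = Q_enc/ε₀.
E = |Q_enc|/(4πε₀r²) = (2.40e-5)/(4π·8.85×10^-12·(0.782)²) = 3.53e5 N/C.

|E| ≈ 3.53×10^5 V/m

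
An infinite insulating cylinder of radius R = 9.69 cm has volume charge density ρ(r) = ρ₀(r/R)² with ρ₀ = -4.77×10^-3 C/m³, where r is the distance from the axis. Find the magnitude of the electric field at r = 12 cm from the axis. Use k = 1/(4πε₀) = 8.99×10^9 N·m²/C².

|E| = 1.05×10^7 N/C

Coaxial Gaussian cylinder, radius r = 12 cm, length L (r > R, full charge per length enclosed).
λ_enc = 2π ∫₀^R ρ₀(r'/R)^2 r' dr' = 2πρ₀R²/4 = -7.035×10^-5 C/m.
Applying ∮E·dA = Q_enc/ε₀ with the end caps contributing no flux:
E = 2k|λ_enc|/r = 2(8.99×10^9)(7.035e-5)/(0.12) = 1.05×10^7 N/C.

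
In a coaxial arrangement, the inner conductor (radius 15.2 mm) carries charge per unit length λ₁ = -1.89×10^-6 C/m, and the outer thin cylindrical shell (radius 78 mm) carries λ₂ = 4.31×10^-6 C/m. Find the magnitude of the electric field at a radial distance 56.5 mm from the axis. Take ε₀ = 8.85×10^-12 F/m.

By cylindrical symmetry E is radial; use a coaxial Gaussian cylinder of radius 56.5 mm and length L (between the conductors, 15.2 mm < r < 78 mm).
Only the inner wire is enclosed; the outer shell contributes nothing inside itself. λ_enc = λ₁ = -1.89×10^-6 C/m.
Gauss's law: E·2πrL = λ_enc L/ε₀.
E = |λ_enc|/(2πε₀r) = (1.89×10^-6)/(2π·8.85×10^-12·0.0565) = 6.02e5 N/C.

|E| = 6.02e5 N/C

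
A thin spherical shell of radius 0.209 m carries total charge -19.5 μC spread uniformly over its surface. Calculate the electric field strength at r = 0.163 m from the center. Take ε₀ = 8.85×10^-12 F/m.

Symmetry ⇒ E = E(r) r̂. Gaussian sphere of radius r = 0.163 m (inside the shell, r < 0.209 m).
All the charge is outside the Gaussian surface: Q_enc = 0, hence E = 0 everywhere inside the shell.

E = 0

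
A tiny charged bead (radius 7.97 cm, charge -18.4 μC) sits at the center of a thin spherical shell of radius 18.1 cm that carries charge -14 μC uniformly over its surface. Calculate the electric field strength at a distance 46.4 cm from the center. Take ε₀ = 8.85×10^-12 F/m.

1.35×10^6 N/C

Take a concentric spherical Gaussian surface of radius r = 46.4 cm (r > 18.1 cm, enclosing both).
Q_enc = (-18.4 μC) + (-14 μC) = -3.24×10^-5 C.
Gauss's law: E·4πr² = Q_enc/ε₀.
E = |Q_enc|/(4πε₀r²) = (3.24×10^-5)/(4π·8.85×10^-12·(0.464)²) = 1.35×10^6 N/C.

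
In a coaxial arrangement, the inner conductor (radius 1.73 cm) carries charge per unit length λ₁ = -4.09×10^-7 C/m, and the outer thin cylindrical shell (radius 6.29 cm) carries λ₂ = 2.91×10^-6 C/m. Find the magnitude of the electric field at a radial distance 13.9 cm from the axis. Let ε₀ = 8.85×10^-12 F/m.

E ≈ 3.24e5 N/C

Take a coaxial cylindrical Gaussian surface of radius r = 13.9 cm and length L (r > 6.29 cm, enclosing both).
λ_enc = λ₁ + λ₂ = (-4.09×10^-7) + (2.91×10^-6) = 2.501×10^-6 C/m.
Since E is radial and uniform over the curved surface, Φ = E·2πrL = Q_enc/ε₀ = λ_enc L/ε₀.
E = |λ_enc|/(2πε₀r) = (2.501×10^-6)/(2π·8.85×10^-12·0.139) = 3.24×10^5 N/C.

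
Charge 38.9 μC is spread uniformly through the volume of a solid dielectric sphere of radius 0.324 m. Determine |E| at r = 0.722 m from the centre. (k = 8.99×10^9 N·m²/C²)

6.71e5 N/C

Symmetry ⇒ E = E(r) r̂. Gaussian sphere of radius r = 0.722 m (r > R, so the entire charge is enclosed).
Q_enc = 38.9 μC = 3.89×10^-5 C.
Gauss's law: E·4πr² = Q_enc/ε₀.
E = k|Q_enc|/r² = (8.99×10^9)(3.89×10^-5)/(0.722)² = 6.71×10^5 N/C.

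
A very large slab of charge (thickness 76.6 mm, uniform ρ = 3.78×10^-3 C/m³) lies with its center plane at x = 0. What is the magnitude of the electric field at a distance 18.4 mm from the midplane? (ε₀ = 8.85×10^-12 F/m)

By symmetry E is perpendicular to the slab. A Gaussian pillbox from −18.4 mm to +18.4 mm (face area A) lies entirely within the slab.
Q_enc = ρ·(2x)·A and flux = 2EA, so 2EA = 2ρxA/ε₀ ⇒ E = |ρ|x/ε₀.
E = (3.78e-3)(0.0184)/(8.85×10^-12) = 7.86×10^6 N/C.

E = 7.86e6 N/C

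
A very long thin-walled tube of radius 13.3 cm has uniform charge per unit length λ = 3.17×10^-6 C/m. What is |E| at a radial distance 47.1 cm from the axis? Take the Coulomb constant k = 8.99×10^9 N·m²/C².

|E| ≈ 1.21×10^5 V/m

Take a coaxial cylindrical Gaussian surface of radius r = 47.1 cm and length L (r > 13.3 cm).
The full line charge is enclosed: λ_enc = 3.17×10^-6 C/m.
By Gauss's law (flux through the curved wall only), E·2πrL = λ_enc L/ε₀.
E = 2k|λ_enc|/r = 2(8.99×10^9)(3.17×10^-6)/(0.471) = 1.21e5 N/C.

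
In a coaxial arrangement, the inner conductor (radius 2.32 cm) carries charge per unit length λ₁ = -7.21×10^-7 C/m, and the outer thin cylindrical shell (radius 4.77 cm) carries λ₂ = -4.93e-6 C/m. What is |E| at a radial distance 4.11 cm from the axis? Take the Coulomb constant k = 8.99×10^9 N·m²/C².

Take a coaxial cylindrical Gaussian surface of radius r = 4.11 cm and length L (between the conductors, 2.32 cm < r < 4.77 cm).
The shell at 4.77 cm lies outside the Gaussian surface, so λ_enc = λ₁ = -7.21×10^-7 C/m.
Since E is radial and uniform over the curved surface, Φ = E·2πrL = Q_enc/ε₀ = λ_enc L/ε₀.
E = 2k|λ_enc|/r = 2(8.99×10^9)(7.21×10^-7)/(0.0411) = 3.15×10^5 N/C.

3.15e5 N/C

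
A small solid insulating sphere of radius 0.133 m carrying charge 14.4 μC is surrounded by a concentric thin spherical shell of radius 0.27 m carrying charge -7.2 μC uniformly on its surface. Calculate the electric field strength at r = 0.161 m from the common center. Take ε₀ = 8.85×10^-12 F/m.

|E| = 5.00×10^6 V/m

Take a concentric spherical Gaussian surface of radius r = 0.161 m (between the bodies, 0.133 m < r < 0.27 m).
Only the inner charge is enclosed; the outer shell contributes nothing inside itself. Q_enc = 14.4 μC = 1.44e-5 C.
By Gauss's law, ∮E·dA = E·4πr² = Q_enc/ε₀.
E = |Q_enc|/(4πε₀r²) = (1.44e-5)/(4π·8.85×10^-12·(0.161)²) = 5.00×10^6 N/C.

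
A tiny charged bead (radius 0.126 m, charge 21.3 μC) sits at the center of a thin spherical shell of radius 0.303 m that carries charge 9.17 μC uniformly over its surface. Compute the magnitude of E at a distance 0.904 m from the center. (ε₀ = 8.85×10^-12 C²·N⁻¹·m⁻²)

3.35×10^5 V/m

Symmetry ⇒ E = E(r) r̂. Gaussian sphere of radius r = 0.904 m (r > 0.303 m, enclosing both).
Q_enc = (21.3 μC) + (9.17 μC) = 3.047e-5 C.
Gauss's law: E·4πr² = Q_enc/ε₀.
E = |Q_enc|/(4πε₀r²) = (3.047×10^-5)/(4π·8.85×10^-12·(0.904)²) = 3.35×10^5 N/C.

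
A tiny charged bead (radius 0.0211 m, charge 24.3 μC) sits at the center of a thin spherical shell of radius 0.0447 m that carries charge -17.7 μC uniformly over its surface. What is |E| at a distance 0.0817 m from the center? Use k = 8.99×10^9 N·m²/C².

8.89×10^6 N/C

Use a concentric Gaussian sphere at r = 0.0817 m (r > 0.0447 m, enclosing both).
Q_enc = (24.3 μC) + (-17.7 μC) = 6.60×10^-6 C.
Gauss's law: E·4πr² = Q_enc/ε₀.
E = k|Q_enc|/r² = (8.99×10^9)(6.60×10^-6)/(0.0817)² = 8.89×10^6 N/C.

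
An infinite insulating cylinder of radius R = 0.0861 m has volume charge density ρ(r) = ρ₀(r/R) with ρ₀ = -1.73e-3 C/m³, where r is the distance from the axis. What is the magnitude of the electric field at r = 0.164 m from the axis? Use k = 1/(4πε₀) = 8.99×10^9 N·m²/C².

|E| ≈ 2.94e6 N/C

By cylindrical symmetry E is radial; use a coaxial Gaussian cylinder of radius 0.164 m and length L (r > R, full charge per length enclosed).
λ_enc = 2π ∫₀^R ρ₀(r'/R)^1 r' dr' = 2πρ₀R²/3 = -2.686e-5 C/m.
Applying ∮E·dA = Q_enc/ε₀ with the end caps contributing no flux:
E = 2k|λ_enc|/r = 2(8.99×10^9)(2.686×10^-5)/(0.164) = 2.94×10^6 N/C.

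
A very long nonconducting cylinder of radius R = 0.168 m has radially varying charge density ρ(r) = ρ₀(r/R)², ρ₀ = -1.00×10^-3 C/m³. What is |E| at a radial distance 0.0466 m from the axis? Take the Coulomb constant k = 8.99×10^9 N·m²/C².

By cylindrical symmetry E is radial; use a coaxial Gaussian cylinder of radius 0.0466 m and length L (r < R).
λ_enc = ∫₀^r ρ(r')·2πr' dr' = (2πρ₀/R²)·r^4/4 = -2.624×10^-7 C/m.
Gauss's law: E·2πrL = λ_enc L/ε₀.
E = 2k|λ_enc|/r = 2(8.99×10^9)(2.624×10^-7)/(0.0466) = 1.01×10^5 N/C.

|E| ≈ 1.01×10^5 V/m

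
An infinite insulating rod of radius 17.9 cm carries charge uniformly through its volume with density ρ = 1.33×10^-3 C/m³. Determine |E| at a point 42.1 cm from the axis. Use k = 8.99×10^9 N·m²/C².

Take a coaxial cylindrical Gaussian surface of radius r = 42.1 cm and length L (r > 17.9 cm, full cross-section enclosed).
λ_enc = ρ·πR² = (1.33×10^-3)π(0.179)² = 1.339×10^-4 C/m.
By Gauss's law (flux through the curved wall only), E·2πrL = λ_enc L/ε₀.
E = 2k|λ_enc|/r = 2(8.99×10^9)(1.339×10^-4)/(0.421) = 5.72×10^6 N/C.

|E| ≈ 5.72×10^6 V/m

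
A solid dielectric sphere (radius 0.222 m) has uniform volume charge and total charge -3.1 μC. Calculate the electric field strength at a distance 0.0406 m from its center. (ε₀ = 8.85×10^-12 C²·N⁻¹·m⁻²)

|E| = 1.03×10^5 N/C

Take a concentric spherical Gaussian surface of radius r = 0.0406 m (r < R).
For a uniform sphere the enclosed fraction is (r/R)³, so Q_enc = (-3.1 μC)(0.0406/0.222)³ = -1.896e-8 C.
By Gauss's law, ∮E·dA = E·4πr² = Q_enc/ε₀.
E = |Q_enc|/(4πε₀r²) = (1.896×10^-8)/(4π·8.85×10^-12·(0.0406)²) = 1.03e5 N/C.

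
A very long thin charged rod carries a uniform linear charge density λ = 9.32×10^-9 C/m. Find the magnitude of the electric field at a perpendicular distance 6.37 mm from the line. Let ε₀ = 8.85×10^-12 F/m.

E = 2.63e4 N/C

By cylindrical symmetry E is radial; use a coaxial Gaussian cylinder of radius 6.37 mm and length L.
Q_enc = λL, so λ_enc = 9.32×10^-9 C/m.
Applying ∮E·dA = Q_enc/ε₀ with the end caps contributing no flux:
E = |λ_enc|/(2πε₀r) = (9.32×10^-9)/(2π·8.85×10^-12·0.00637) = 2.63e4 N/C.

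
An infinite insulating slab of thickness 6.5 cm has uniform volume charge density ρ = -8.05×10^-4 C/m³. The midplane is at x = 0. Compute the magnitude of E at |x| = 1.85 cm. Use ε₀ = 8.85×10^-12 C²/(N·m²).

E = 1.68×10^6 N/C

By symmetry E is perpendicular to the slab. A Gaussian pillbox from −1.85 cm to +1.85 cm (face area A) lies entirely within the slab.
Q_enc = ρ·(2x)·A and flux = 2EA, so 2EA = 2ρxA/ε₀ ⇒ E = |ρ|x/ε₀.
E = (8.05×10^-4)(0.0185)/(8.85×10^-12) = 1.68×10^6 N/C.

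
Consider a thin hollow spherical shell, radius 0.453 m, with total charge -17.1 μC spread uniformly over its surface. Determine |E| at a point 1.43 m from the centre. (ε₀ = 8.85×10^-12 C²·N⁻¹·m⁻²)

7.52e4 N/C

Symmetry ⇒ E = E(r) r̂. Gaussian sphere of radius r = 1.43 m (r > 0.453 m).
The entire shell is enclosed: Q_enc = -1.71×10^-5 C.
By Gauss's law, ∮E·dA = E·4πr² = Q_enc/ε₀.
E = |Q_enc|/(4πε₀r²) = (1.71e-5)/(4π·8.85×10^-12·(1.43)²) = 7.52×10^4 N/C.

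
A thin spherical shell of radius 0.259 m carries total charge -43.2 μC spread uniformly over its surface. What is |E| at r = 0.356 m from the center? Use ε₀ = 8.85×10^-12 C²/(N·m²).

E = 3.07e6 N/C

By spherical symmetry E is radial; choose a Gaussian sphere of radius r = 0.356 m (r > 0.259 m).
The entire shell is enclosed: Q_enc = -4.32×10^-5 C.
By Gauss's law, ∮E·dA = E·4πr² = Q_enc/ε₀.
E = |Q_enc|/(4πε₀r²) = (4.32×10^-5)/(4π·8.85×10^-12·(0.356)²) = 3.07×10^6 N/C.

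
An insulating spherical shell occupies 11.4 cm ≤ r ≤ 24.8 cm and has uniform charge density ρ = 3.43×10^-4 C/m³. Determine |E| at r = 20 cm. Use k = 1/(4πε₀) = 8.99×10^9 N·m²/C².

Symmetry ⇒ E = E(r) r̂. Gaussian sphere of radius r = 20 cm (within the shell material, 11.4 cm < r < 24.8 cm).
Only the shell between 11.4 cm and r is enclosed: Q_enc = ρ·(4π/3)(r³ − a³) = (3.43×10^-4)·(4π/3)·((0.2)³ − (0.114)³) = 9.365×10^-6 C.
Since E is radial and uniform over the Gaussian sphere, Φ = E·4πr² = Q_enc/ε₀.
E = k|Q_enc|/r² = (8.99×10^9)(9.365e-6)/(0.2)² = 2.10×10^6 N/C.

|E| ≈ 2.10×10^6 N/C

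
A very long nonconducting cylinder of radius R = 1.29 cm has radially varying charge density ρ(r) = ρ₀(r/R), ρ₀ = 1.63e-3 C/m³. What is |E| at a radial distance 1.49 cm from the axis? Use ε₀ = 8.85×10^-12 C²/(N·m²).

6.86×10^5 V/m

By cylindrical symmetry E is radial; use a coaxial Gaussian cylinder of radius 1.49 cm and length L (r > R, full charge per length enclosed).
λ_enc = 2π ∫₀^R ρ₀(r'/R)^1 r' dr' = 2πρ₀R²/3 = 5.681e-7 C/m.
Applying ∮E·dA = Q_enc/ε₀ with the end caps contributing no flux:
E = |λ_enc|/(2πε₀r) = (5.681×10^-7)/(2π·8.85×10^-12·0.0149) = 6.86e5 N/C.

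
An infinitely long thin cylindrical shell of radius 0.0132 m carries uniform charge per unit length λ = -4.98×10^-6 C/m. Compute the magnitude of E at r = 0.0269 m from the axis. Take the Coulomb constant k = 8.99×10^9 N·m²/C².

E ≈ 3.33×10^6 V/m

Take a coaxial cylindrical Gaussian surface of radius r = 0.0269 m and length L (r > 0.0132 m).
The full line charge is enclosed: λ_enc = -4.98×10^-6 C/m.
By Gauss's law (flux through the curved wall only), E·2πrL = λ_enc L/ε₀.
E = 2k|λ_enc|/r = 2(8.99×10^9)(4.98×10^-6)/(0.0269) = 3.33×10^6 N/C.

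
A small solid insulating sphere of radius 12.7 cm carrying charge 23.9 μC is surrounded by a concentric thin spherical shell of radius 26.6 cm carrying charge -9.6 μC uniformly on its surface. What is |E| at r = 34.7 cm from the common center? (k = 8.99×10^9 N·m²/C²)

Use a concentric Gaussian sphere at r = 34.7 cm (r > 26.6 cm, enclosing both).
Q_enc = (23.9 μC) + (-9.6 μC) = 1.43×10^-5 C.
Since E is radial and uniform over the Gaussian sphere, Φ = E·4πr² = Q_enc/ε₀.
E = k|Q_enc|/r² = (8.99×10^9)(1.43e-5)/(0.347)² = 1.07×10^6 N/C.

|E| ≈ 1.07×10^6 V/m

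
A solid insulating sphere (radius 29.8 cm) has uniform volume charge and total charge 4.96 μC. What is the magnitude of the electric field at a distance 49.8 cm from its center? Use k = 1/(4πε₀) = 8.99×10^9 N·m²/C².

|E| ≈ 1.80×10^5 V/m

Symmetry ⇒ E = E(r) r̂. Gaussian sphere of radius r = 49.8 cm (r > R, so the entire charge is enclosed).
Q_enc = 4.96 μC = 4.96e-6 C.
Applying ∮E·dA = Q_enc/ε₀ with Φ = E(4πr²):
E = k|Q_enc|/r² = (8.99×10^9)(4.96×10^-6)/(0.498)² = 1.80×10^5 N/C.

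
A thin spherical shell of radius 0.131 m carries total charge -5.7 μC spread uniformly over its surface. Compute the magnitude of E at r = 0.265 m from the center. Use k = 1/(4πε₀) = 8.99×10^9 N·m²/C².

|E| = 7.30×10^5 V/m

Symmetry ⇒ E = E(r) r̂. Gaussian sphere of radius r = 0.265 m (r > 0.131 m).
The entire shell is enclosed: Q_enc = -5.70×10^-6 C.
By Gauss's law, ∮E·dA = E·4πr² = Q_enc/ε₀.
E = k|Q_enc|/r² = (8.99×10^9)(5.70×10^-6)/(0.265)² = 7.30×10^5 N/C.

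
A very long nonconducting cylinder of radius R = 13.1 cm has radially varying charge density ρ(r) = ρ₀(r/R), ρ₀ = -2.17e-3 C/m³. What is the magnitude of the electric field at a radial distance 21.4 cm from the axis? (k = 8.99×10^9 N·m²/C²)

|E| ≈ 6.55×10^6 N/C

Coaxial Gaussian cylinder, radius r = 21.4 cm, length L (r > R, full charge per length enclosed).
λ_enc = 2π ∫₀^R ρ₀(r'/R)^1 r' dr' = 2πρ₀R²/3 = -7.799e-5 C/m.
Applying ∮E·dA = Q_enc/ε₀ with the end caps contributing no flux:
E = 2k|λ_enc|/r = 2(8.99×10^9)(7.799e-5)/(0.214) = 6.55×10^6 N/C.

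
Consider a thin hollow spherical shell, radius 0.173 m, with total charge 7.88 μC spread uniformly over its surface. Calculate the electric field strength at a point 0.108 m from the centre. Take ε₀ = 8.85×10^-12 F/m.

Symmetry ⇒ E = E(r) r̂. Gaussian sphere of radius r = 0.108 m (inside the shell, r < 0.173 m).
All the charge is outside the Gaussian surface: Q_enc = 0, hence E = 0 everywhere inside the shell.

|E| = 0 N/C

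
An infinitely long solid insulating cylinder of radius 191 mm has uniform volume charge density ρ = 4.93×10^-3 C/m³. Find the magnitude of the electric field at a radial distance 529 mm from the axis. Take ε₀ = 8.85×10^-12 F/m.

E = 1.92e7 N/C

Take a coaxial cylindrical Gaussian surface of radius r = 529 mm and length L (r > 191 mm, full cross-section enclosed).
λ_enc = ρ·πR² = (4.93×10^-3)π(0.191)² = 5.65×10^-4 C/m.
Gauss's law: E·2πrL = λ_enc L/ε₀.
E = |λ_enc|/(2πε₀r) = (5.65e-4)/(2π·8.85×10^-12·0.529) = 1.92e7 N/C.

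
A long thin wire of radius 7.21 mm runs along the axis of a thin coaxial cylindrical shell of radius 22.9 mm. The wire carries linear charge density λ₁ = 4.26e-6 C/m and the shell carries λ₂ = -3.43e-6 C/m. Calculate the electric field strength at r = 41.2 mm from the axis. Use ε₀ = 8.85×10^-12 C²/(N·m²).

Choose a coaxial cylinder of radius r = 41.2 mm (arbitrary length L) as the Gaussian surface (r > 22.9 mm, enclosing both).
λ_enc = λ₁ + λ₂ = (4.26×10^-6) + (-3.43e-6) = 8.30×10^-7 C/m.
Gauss's law: E·2πrL = λ_enc L/ε₀.
E = |λ_enc|/(2πε₀r) = (8.30×10^-7)/(2π·8.85×10^-12·0.0412) = 3.62×10^5 N/C.

E = 3.62×10^5 N/C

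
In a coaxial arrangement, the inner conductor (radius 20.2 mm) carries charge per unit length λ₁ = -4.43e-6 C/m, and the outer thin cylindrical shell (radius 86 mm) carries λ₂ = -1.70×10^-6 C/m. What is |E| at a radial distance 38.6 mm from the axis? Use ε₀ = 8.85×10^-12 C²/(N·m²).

Choose a coaxial cylinder of radius r = 38.6 mm (arbitrary length L) as the Gaussian surface (between the conductors, 20.2 mm < r < 86 mm).
The shell at 86 mm lies outside the Gaussian surface, so λ_enc = λ₁ = -4.43e-6 C/m.
Applying ∮E·dA = Q_enc/ε₀ with the end caps contributing no flux:
E = |λ_enc|/(2πε₀r) = (4.43e-6)/(2π·8.85×10^-12·0.0386) = 2.06×10^6 N/C.

|E| ≈ 2.06e6 V/m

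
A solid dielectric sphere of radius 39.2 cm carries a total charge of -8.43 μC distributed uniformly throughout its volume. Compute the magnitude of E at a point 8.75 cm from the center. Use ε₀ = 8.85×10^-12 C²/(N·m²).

Symmetry ⇒ E = E(r) r̂. Gaussian sphere of radius r = 8.75 cm (r < R).
Only the charge within r is enclosed: Q_enc = Q·(r/R)³ = (-8.43 μC)·(8.75 cm/39.2 cm)³ = -9.375×10^-8 C.
By Gauss's law, ∮E·dA = E·4πr² = Q_enc/ε₀.
E = |Q_enc|/(4πε₀r²) = (9.375e-8)/(4π·8.85×10^-12·(0.0875)²) = 1.10×10^5 N/C.

E = 1.10×10^5 N/C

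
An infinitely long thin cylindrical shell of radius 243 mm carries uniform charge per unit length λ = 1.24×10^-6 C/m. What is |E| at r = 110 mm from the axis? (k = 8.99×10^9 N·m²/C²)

Choose a coaxial cylinder of radius r = 110 mm (arbitrary length L) as the Gaussian surface (r < 243 mm, inside the shell).
All the surface charge lies outside this cylinder: Q_enc = 0, hence E = 0.

|E| = 0 N/C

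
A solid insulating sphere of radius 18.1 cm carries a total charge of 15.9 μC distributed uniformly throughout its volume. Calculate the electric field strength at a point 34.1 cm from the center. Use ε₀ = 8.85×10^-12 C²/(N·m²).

E = 1.23×10^6 N/C

By spherical symmetry E is radial; choose a Gaussian sphere of radius r = 34.1 cm (r > R, so the entire charge is enclosed).
Q_enc = 15.9 μC = 1.59×10^-5 C.
Gauss's law: E·4πr² = Q_enc/ε₀.
E = |Q_enc|/(4πε₀r²) = (1.59×10^-5)/(4π·8.85×10^-12·(0.341)²) = 1.23×10^6 N/C.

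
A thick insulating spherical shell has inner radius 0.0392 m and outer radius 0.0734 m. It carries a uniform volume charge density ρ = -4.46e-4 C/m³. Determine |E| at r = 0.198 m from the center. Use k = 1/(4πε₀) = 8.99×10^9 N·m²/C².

1.44×10^5 V/m

By spherical symmetry E is radial; choose a Gaussian sphere of radius r = 0.198 m (r > 0.0734 m, enclosing the whole shell).
Q_enc = ρ·(4π/3)(b³ − a³) = (-4.46e-4)·(4π/3)·((0.0734)³ − (0.0392)³) = -6.262e-7 C.
Applying ∮E·dA = Q_enc/ε₀ with Φ = E(4πr²):
E = k|Q_enc|/r² = (8.99×10^9)(6.262e-7)/(0.198)² = 1.44×10^5 N/C.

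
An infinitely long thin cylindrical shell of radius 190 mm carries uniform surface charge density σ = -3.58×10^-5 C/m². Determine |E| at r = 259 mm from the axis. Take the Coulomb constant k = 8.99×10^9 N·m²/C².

E ≈ 2.97×10^6 N/C

Take a coaxial cylindrical Gaussian surface of radius r = 259 mm and length L (r > 190 mm).
The whole shell is enclosed: λ_enc = σ·2πR = (-3.58×10^-5)·2π·(0.19) = -4.274×10^-5 C/m.
Gauss's law: E·2πrL = λ_enc L/ε₀.
E = 2k|λ_enc|/r = 2(8.99×10^9)(4.274×10^-5)/(0.259) = 2.97×10^6 N/C.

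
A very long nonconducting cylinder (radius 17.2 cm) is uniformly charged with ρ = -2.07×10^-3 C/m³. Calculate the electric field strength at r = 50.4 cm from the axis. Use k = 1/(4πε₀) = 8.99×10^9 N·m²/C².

Choose a coaxial cylinder of radius r = 50.4 cm (arbitrary length L) as the Gaussian surface (r > 17.2 cm, full cross-section enclosed).
λ_enc = ρ·πR² = (-2.07e-3)π(0.172)² = -1.924×10^-4 C/m.
By Gauss's law (flux through the curved wall only), E·2πrL = λ_enc L/ε₀.
E = 2k|λ_enc|/r = 2(8.99×10^9)(1.924×10^-4)/(0.504) = 6.86×10^6 N/C.

6.86×10^6 V/m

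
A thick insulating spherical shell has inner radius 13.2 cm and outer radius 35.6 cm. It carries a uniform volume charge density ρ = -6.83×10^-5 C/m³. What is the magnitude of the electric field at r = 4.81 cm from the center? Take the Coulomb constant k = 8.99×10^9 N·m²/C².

Use a concentric Gaussian sphere at r = 4.81 cm (r < 13.2 cm, inside the empty cavity).
No charge is enclosed, so by Gauss's law E·4πr² = 0 ⇒ E = 0.

E = 0 (no enclosed charge)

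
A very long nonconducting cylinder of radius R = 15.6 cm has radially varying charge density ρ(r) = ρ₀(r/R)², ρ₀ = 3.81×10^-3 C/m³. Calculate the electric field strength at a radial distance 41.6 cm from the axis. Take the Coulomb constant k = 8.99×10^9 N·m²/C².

|E| ≈ 6.29e6 V/m

Coaxial Gaussian cylinder, radius r = 41.6 cm, length L (r > R, full charge per length enclosed).
λ_enc = 2π ∫₀^R ρ₀(r'/R)^2 r' dr' = 2πρ₀R²/4 = 1.456×10^-4 C/m.
By Gauss's law (flux through the curved wall only), E·2πrL = λ_enc L/ε₀.
E = 2k|λ_enc|/r = 2(8.99×10^9)(1.456×10^-4)/(0.416) = 6.29×10^6 N/C.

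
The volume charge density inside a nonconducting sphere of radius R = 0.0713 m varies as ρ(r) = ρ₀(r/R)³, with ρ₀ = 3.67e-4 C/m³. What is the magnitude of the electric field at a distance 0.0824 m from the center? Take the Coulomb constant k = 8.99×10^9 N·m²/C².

Symmetry ⇒ E = E(r) r̂. Gaussian sphere of radius r = 0.0824 m (r > R, all charge enclosed).
Q_enc = 4π ∫₀^R ρ₀(r'/R)^3 r'² dr' = 4πρ₀R³/6 = 2.786×10^-7 C.
Gauss's law: E·4πr² = Q_enc/ε₀.
E = k|Q_enc|/r² = (8.99×10^9)(2.786×10^-7)/(0.0824)² = 3.69e5 N/C.

E = 3.69×10^5 N/C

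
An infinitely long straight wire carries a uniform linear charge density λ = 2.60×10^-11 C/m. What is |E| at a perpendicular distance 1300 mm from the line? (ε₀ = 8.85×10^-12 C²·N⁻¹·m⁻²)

E ≈ 0.36 V/m

Coaxial Gaussian cylinder, radius r = 1300 mm, length L.
Q_enc = λL, so λ_enc = 2.60×10^-11 C/m.
Gauss's law: E·2πrL = λ_enc L/ε₀.
E = |λ_enc|/(2πε₀r) = (2.60×10^-11)/(2π·8.85×10^-12·1.3) = 0.36 N/C.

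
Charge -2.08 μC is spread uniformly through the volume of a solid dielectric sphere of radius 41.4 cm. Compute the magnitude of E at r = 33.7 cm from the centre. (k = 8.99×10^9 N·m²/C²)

|E| ≈ 8.88×10^4 V/m

Use a concentric Gaussian sphere at r = 33.7 cm (r < R).
For a uniform sphere the enclosed fraction is (r/R)³, so Q_enc = (-2.08 μC)(0.337/0.414)³ = -1.122×10^-6 C.
Since E is radial and uniform over the Gaussian sphere, Φ = E·4πr² = Q_enc/ε₀.
E = k|Q_enc|/r² = (8.99×10^9)(1.122e-6)/(0.337)² = 8.88×10^4 N/C.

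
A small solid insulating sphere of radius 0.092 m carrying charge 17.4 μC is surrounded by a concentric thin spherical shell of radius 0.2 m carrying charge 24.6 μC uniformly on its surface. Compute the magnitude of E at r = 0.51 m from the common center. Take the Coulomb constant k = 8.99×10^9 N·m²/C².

1.45×10^6 N/C

Use a concentric Gaussian sphere at r = 0.51 m (r > 0.2 m, enclosing both).
Q_enc = (17.4 μC) + (24.6 μC) = 4.20×10^-5 C.
Gauss's law: E·4πr² = Q_enc/ε₀.
E = k|Q_enc|/r² = (8.99×10^9)(4.20×10^-5)/(0.51)² = 1.45e6 N/C.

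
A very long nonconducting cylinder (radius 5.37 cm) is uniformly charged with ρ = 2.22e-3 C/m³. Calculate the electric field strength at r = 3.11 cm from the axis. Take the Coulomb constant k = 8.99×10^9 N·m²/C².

Choose a coaxial cylinder of radius r = 3.11 cm (arbitrary length L) as the Gaussian surface (r < R).
Charge inside radius r per length L is ρ·πr²·L, so λ_enc = ρπr² = 6.746×10^-6 C/m.
Applying ∮E·dA = Q_enc/ε₀ with the end caps contributing no flux:
E = 2k|λ_enc|/r = 2(8.99×10^9)(6.746×10^-6)/(0.0311) = 3.90×10^6 N/C.

|E| ≈ 3.90×10^6 N/C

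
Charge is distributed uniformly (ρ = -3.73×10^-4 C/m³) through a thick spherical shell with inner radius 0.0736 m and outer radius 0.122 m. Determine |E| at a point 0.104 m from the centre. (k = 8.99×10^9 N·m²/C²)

9.43×10^5 N/C

Symmetry ⇒ E = E(r) r̂. Gaussian sphere of radius r = 0.104 m (within the shell material, 0.0736 m < r < 0.122 m).
Only the shell between 0.0736 m and r is enclosed: Q_enc = ρ·(4π/3)(r³ − a³) = (-3.73e-4)·(4π/3)·((0.104)³ − (0.0736)³) = -1.135e-6 C.
Gauss's law: E·4πr² = Q_enc/ε₀.
E = k|Q_enc|/r² = (8.99×10^9)(1.135×10^-6)/(0.104)² = 9.43×10^5 N/C.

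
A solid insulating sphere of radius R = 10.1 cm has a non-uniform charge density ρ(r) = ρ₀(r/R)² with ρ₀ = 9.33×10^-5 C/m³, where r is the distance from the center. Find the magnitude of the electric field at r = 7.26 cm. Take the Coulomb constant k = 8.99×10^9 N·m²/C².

E = 7.91×10^4 N/C

By spherical symmetry E is radial; choose a Gaussian sphere of radius r = 7.26 cm (r < R).
Integrate the density: Q_enc = 4π ∫₀^r ρ₀(r'/R)^2 r'² dr' = 4πρ₀ r^5/(5·R²) = 4.636×10^-8 C.
By Gauss's law, ∮E·dA = E·4πr² = Q_enc/ε₀.
E = k|Q_enc|/r² = (8.99×10^9)(4.636×10^-8)/(0.0726)² = 7.91×10^4 N/C.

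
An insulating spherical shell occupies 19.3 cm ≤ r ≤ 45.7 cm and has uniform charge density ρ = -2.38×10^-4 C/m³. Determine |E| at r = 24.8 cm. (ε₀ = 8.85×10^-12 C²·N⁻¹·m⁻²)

1.18e6 N/C

By spherical symmetry E is radial; choose a Gaussian sphere of radius r = 24.8 cm (within the shell material, 19.3 cm < r < 45.7 cm).
Only the shell between 19.3 cm and r is enclosed: Q_enc = ρ·(4π/3)(r³ − a³) = (-2.38e-4)·(4π/3)·((0.248)³ − (0.193)³) = -8.039e-6 C.
Gauss's law: E·4πr² = Q_enc/ε₀.
E = |Q_enc|/(4πε₀r²) = (8.039×10^-6)/(4π·8.85×10^-12·(0.248)²) = 1.18×10^6 N/C.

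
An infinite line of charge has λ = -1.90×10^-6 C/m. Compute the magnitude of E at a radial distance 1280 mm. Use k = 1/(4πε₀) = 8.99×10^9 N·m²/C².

Take a coaxial cylindrical Gaussian surface of radius r = 1280 mm and length L.
Q_enc = λL, so λ_enc = -1.90×10^-6 C/m.
Applying ∮E·dA = Q_enc/ε₀ with the end caps contributing no flux:
E = 2k|λ_enc|/r = 2(8.99×10^9)(1.90×10^-6)/(1.28) = 2.67×10^4 N/C.

2.67e4 N/C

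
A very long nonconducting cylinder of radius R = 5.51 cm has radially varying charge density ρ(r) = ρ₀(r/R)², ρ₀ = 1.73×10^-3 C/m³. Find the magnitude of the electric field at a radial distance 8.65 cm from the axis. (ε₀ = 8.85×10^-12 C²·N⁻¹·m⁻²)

Coaxial Gaussian cylinder, radius r = 8.65 cm, length L (r > R, full charge per length enclosed).
λ_enc = 2π ∫₀^R ρ₀(r'/R)^2 r' dr' = 2πρ₀R²/4 = 8.25×10^-6 C/m.
Since E is radial and uniform over the curved surface, Φ = E·2πrL = Q_enc/ε₀ = λ_enc L/ε₀.
E = |λ_enc|/(2πε₀r) = (8.25×10^-6)/(2π·8.85×10^-12·0.0865) = 1.72e6 N/C.

E ≈ 1.72e6 N/C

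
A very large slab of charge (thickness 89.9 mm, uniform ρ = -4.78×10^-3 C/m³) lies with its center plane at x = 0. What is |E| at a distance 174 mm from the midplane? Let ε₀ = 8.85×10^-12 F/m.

|E| ≈ 2.43×10^7 V/m

The point |x| = 174 mm lies outside the slab (half-thickness 0.04495 m). A symmetric pillbox spanning the full slab encloses Q_enc = ρ·d·A.
Flux = 2EA ⇒ E = |ρ|d/(2ε₀), independent of distance outside.
E = (4.78×10^-3)(0.0899)/(2·8.85×10^-12) = 2.43×10^7 N/C.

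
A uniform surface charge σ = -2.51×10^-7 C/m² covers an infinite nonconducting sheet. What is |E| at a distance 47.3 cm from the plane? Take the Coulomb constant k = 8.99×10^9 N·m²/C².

|E| ≈ 1.42×10^4 N/C

By planar symmetry E is perpendicular to the sheet and uniform; use a Gaussian pillbox with flat faces of area A on each side of the sheet.
Only the two end caps contribute flux: Φ = 2EA. With Q_enc = σA, Gauss's law gives E = |σ|/(2ε₀).
E = 2πk|σ| = 2π(8.99×10^9)(2.51×10^-7) = 1.42e4 N/C.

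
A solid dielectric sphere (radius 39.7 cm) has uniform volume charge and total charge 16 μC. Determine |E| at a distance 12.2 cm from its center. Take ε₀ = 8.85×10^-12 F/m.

E ≈ 2.81×10^5 N/C

Symmetry ⇒ E = E(r) r̂. Gaussian sphere of radius r = 12.2 cm (r < R).
Only the charge within r is enclosed: Q_enc = Q·(r/R)³ = (16 μC)·(12.2 cm/39.7 cm)³ = 4.643×10^-7 C.
Applying ∮E·dA = Q_enc/ε₀ with Φ = E(4πr²):
E = |Q_enc|/(4πε₀r²) = (4.643e-7)/(4π·8.85×10^-12·(0.122)²) = 2.81×10^5 N/C.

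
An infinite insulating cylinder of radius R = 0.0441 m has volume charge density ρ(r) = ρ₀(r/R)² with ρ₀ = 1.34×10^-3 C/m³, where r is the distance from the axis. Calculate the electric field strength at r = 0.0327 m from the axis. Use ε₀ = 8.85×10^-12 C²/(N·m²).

Take a coaxial cylindrical Gaussian surface of radius r = 0.0327 m and length L (r < R).
Integrating ρ over the cross-section to radius r: λ_enc = (2πρ₀/R²) ∫₀^r r'^3 dr' = 2πρ₀ r^4/(4·R²) = 1.237e-6 C/m.
By Gauss's law (flux through the curved wall only), E·2πrL = λ_enc L/ε₀.
E = |λ_enc|/(2πε₀r) = (1.237×10^-6)/(2π·8.85×10^-12·0.0327) = 6.81×10^5 N/C.

E ≈ 6.81e5 V/m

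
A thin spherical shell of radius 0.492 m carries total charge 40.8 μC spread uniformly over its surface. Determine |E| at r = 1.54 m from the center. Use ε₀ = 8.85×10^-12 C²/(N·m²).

By spherical symmetry E is radial; choose a Gaussian sphere of radius r = 1.54 m (r > 0.492 m).
The entire shell is enclosed: Q_enc = 4.08×10^-5 C.
Since E is radial and uniform over the Gaussian sphere, Φ = E·4πr² = Q_enc/ε₀.
E = |Q_enc|/(4πε₀r²) = (4.08×10^-5)/(4π·8.85×10^-12·(1.54)²) = 1.55×10^5 N/C.

|E| ≈ 1.55×10^5 N/C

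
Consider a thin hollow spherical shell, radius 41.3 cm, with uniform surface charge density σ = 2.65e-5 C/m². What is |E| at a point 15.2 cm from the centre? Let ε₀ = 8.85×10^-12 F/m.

By spherical symmetry E is radial; choose a Gaussian sphere of radius r = 15.2 cm (inside the shell, r < 41.3 cm).
All the charge is outside the Gaussian surface: Q_enc = 0, hence E = 0 everywhere inside the shell.

E = 0 (no enclosed charge)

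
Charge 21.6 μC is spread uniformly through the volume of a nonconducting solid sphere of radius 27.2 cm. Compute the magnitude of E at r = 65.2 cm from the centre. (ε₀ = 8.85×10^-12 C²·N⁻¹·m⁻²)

E = 4.57×10^5 N/C

Symmetry ⇒ E = E(r) r̂. Gaussian sphere of radius r = 65.2 cm (r > R, so the entire charge is enclosed).
Q_enc = 21.6 μC = 2.16×10^-5 C.
Gauss's law: E·4πr² = Q_enc/ε₀.
E = |Q_enc|/(4πε₀r²) = (2.16e-5)/(4π·8.85×10^-12·(0.652)²) = 4.57×10^5 N/C.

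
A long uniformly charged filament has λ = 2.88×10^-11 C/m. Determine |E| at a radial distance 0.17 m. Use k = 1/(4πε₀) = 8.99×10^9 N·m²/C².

|E| ≈ 3.05 N/C

Choose a coaxial cylinder of radius r = 0.17 m (arbitrary length L) as the Gaussian surface.
Q_enc = λL, so λ_enc = 2.88e-11 C/m.
Applying ∮E·dA = Q_enc/ε₀ with the end caps contributing no flux:
E = 2k|λ_enc|/r = 2(8.99×10^9)(2.88e-11)/(0.17) = 3.05 N/C.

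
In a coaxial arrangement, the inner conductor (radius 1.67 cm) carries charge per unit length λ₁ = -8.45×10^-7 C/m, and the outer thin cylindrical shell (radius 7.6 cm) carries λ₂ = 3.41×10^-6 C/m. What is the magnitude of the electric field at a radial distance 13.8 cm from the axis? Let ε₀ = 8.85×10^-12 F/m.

3.34e5 N/C

Take a coaxial cylindrical Gaussian surface of radius r = 13.8 cm and length L (r > 7.6 cm, enclosing both).
λ_enc = λ₁ + λ₂ = (-8.45e-7) + (3.41×10^-6) = 2.565×10^-6 C/m.
Gauss's law: E·2πrL = λ_enc L/ε₀.
E = |λ_enc|/(2πε₀r) = (2.565e-6)/(2π·8.85×10^-12·0.138) = 3.34×10^5 N/C.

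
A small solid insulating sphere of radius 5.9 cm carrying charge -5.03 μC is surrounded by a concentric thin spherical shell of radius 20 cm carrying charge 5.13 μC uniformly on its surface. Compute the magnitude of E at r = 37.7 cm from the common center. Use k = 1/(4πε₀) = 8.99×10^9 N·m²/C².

Take a concentric spherical Gaussian surface of radius r = 37.7 cm (r > 20 cm, enclosing both).
Q_enc = (-5.03 μC) + (5.13 μC) = 1.00e-7 C.
Gauss's law: E·4πr² = Q_enc/ε₀.
E = k|Q_enc|/r² = (8.99×10^9)(1.00e-7)/(0.377)² = 6.33e3 N/C.

E ≈ 6.33e3 V/m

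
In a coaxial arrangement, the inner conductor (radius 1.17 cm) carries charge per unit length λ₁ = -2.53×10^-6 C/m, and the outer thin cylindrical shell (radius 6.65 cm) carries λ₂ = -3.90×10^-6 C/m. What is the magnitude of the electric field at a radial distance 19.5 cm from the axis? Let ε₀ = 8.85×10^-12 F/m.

Take a coaxial cylindrical Gaussian surface of radius r = 19.5 cm and length L (r > 6.65 cm, enclosing both).
λ_enc = λ₁ + λ₂ = (-2.53×10^-6) + (-3.90×10^-6) = -6.43×10^-6 C/m.
Applying ∮E·dA = Q_enc/ε₀ with the end caps contributing no flux:
E = |λ_enc|/(2πε₀r) = (6.43×10^-6)/(2π·8.85×10^-12·0.195) = 5.93×10^5 N/C.

E = 5.93×10^5 N/C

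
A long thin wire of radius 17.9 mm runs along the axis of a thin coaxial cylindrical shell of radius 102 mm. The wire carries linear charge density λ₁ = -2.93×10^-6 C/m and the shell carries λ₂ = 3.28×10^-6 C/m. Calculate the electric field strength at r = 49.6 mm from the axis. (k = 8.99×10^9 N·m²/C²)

E = 1.06×10^6 N/C

Choose a coaxial cylinder of radius r = 49.6 mm (arbitrary length L) as the Gaussian surface (between the conductors, 17.9 mm < r < 102 mm).
Only the inner wire is enclosed; the outer shell contributes nothing inside itself. λ_enc = λ₁ = -2.93e-6 C/m.
Since E is radial and uniform over the curved surface, Φ = E·2πrL = Q_enc/ε₀ = λ_enc L/ε₀.
E = 2k|λ_enc|/r = 2(8.99×10^9)(2.93×10^-6)/(0.0496) = 1.06×10^6 N/C.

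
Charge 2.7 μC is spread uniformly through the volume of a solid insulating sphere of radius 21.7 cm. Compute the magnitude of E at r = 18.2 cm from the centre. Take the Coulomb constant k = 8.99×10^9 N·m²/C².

Use a concentric Gaussian sphere at r = 18.2 cm (r < R).
Only the charge within r is enclosed: Q_enc = Q·(r/R)³ = (2.7 μC)·(18.2 cm/21.7 cm)³ = 1.593×10^-6 C.
Since E is radial and uniform over the Gaussian sphere, Φ = E·4πr² = Q_enc/ε₀.
E = k|Q_enc|/r² = (8.99×10^9)(1.593×10^-6)/(0.182)² = 4.32e5 N/C.

4.32e5 N/C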